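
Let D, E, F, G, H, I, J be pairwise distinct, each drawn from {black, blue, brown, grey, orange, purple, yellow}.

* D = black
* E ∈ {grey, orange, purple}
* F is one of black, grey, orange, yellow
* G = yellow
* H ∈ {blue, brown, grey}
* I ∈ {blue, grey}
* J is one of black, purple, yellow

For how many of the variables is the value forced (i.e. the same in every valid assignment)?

5

D must be black (only option left). So F, J can't be black.
That leaves G = yellow. Eliminate yellow elsewhere: F, J.
J has just one choice, so J = purple. So E can't be purple.
Among the 4 still-open variables, brown fits only H (and all 4 values in {blue, brown, grey, orange} must be used), so H = brown.
The 3 still-open variables draw from only 3 values {blue, grey, orange}, so each is used; only I can be blue, hence I = blue.
Determined: D=black, G=yellow, H=brown, I=blue, J=purple. The other variables each still have more than one consistent value. That makes 5.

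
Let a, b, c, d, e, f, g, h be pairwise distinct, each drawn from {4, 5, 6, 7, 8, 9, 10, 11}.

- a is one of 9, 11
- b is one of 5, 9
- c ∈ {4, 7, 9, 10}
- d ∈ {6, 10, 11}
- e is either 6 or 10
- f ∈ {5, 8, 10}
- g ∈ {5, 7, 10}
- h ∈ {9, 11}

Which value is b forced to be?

The 8 variables together cover exactly {4, 5, 6, 7, 8, 9, 10, 11} — 8 values for 8 variables — and 4 appears only in c's list, so c = 4.
The 7 still-open variables draw from only 7 values {5, 6, 7, 8, 9, 10, 11}, so each is used; only g can be 7, hence g = 7.
Among the 6 still-open variables, 8 fits only f (and all 6 values in {5, 6, 8, 9, 10, 11} must be used), so f = 8.
Among the 5 still-open variables, 5 fits only b (and all 5 values in {5, 6, 9, 10, 11} must be used), so b = 5.

5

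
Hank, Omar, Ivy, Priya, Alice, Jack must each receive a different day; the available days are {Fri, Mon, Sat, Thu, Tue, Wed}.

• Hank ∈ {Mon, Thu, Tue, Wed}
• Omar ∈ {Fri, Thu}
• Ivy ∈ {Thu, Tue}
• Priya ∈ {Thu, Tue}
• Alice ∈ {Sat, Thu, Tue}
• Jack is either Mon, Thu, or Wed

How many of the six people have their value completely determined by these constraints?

The 6 variables draw from only 6 values {Fri, Mon, Sat, Thu, Tue, Wed}, so each is used; only Omar can be Fri, hence Omar = Fri.
Among the 5 still-open variables, Sat fits only Alice (and all 5 values in {Mon, Sat, Thu, Tue, Wed} must be used), so Alice = Sat.
The 2 variables Ivy and Priya are confined to {Thu, Tue}, which locks those values in; drop them from Hank, Jack.
Determined: Omar=Fri, Alice=Sat. The other people each still have more than one consistent value. That makes 2.

2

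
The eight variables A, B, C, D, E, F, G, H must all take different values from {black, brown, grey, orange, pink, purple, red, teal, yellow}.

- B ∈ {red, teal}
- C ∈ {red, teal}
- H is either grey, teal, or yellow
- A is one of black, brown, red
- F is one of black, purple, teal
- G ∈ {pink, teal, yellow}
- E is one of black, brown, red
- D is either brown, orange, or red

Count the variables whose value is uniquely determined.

2

The 2 variables B and C are confined to {red, teal}, which locks those values in; drop them from A, D, E, F, G, H.
A and E share exactly the 2 values {black, brown}; by pigeonhole those values go to them, so strike black, brown from D, F.
D has just one choice, so D = orange.
F's domain is down to {purple}, so F = purple.
Determined: D=orange, F=purple. The other variables each still have more than one consistent value. That makes 2.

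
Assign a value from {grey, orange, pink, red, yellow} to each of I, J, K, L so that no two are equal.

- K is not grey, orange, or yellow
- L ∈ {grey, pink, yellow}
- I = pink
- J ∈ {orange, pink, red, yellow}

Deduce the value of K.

red

I has just one choice, so I = pink. So J, K, L can't be pink.
So K = red.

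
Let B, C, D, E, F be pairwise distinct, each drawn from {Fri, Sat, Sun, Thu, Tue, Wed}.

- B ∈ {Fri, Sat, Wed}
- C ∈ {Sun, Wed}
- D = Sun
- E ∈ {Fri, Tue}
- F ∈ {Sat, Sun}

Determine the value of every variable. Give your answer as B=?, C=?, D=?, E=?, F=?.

B=Fri, C=Wed, D=Sun, E=Tue, F=Sat

D must be Sun (only option left). Eliminate Sun elsewhere: C, F.
That leaves F = Sat. Remove Sat from B.
C has just one choice, so C = Wed. Strike Wed from B.
B must be Fri (only option left). Eliminate Fri elsewhere: E.
E has just one choice, so E = Tue.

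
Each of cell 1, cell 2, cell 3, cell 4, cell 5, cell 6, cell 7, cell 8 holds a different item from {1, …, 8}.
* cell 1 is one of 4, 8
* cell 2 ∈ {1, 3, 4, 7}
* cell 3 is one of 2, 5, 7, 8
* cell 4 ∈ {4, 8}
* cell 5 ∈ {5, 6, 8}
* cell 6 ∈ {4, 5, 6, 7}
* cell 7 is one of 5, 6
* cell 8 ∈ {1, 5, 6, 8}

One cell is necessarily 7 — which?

The 8 variables draw from only 8 values {1, 2, 3, 4, 5, 6, 7, 8}, so each is used; only cell 3 can be 2, hence cell 3 = 2.
The 7 still-open variables together cover exactly {1, 3, 4, 5, 6, 7, 8} — 7 values for 7 variables — and 3 appears only in cell 2's list, so cell 2 = 3.
Among the 6 still-open variables, 1 fits only cell 8 (and all 6 values in {1, 4, 5, 6, 7, 8} must be used), so cell 8 = 1.
Among the 5 still-open variables, 7 fits only cell 6 (and all 5 values in {4, 5, 6, 7, 8} must be used), so cell 6 = 7.

cell 6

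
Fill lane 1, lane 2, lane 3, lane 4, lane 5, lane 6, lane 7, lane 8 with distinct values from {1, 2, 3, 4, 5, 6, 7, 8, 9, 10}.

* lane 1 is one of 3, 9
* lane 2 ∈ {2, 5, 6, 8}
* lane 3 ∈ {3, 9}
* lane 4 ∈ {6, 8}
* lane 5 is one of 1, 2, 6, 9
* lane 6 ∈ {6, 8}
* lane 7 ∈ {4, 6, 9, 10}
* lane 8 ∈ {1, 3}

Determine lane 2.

5

lane 1 and lane 3 share exactly the 2 values {3, 9}; by pigeonhole those values go to them, so strike 3, 9 from lane 5, lane 7, lane 8.
lane 8 must be 1 (only option left). Remove 1 from lane 5.
lane 4 and lane 6 share exactly the 2 values {6, 8}; by pigeonhole those values go to them, so strike 6, 8 from lane 2, lane 5, lane 7.
lane 5 must be 2 (only option left). Remove 2 from lane 2.
So lane 2 = 5.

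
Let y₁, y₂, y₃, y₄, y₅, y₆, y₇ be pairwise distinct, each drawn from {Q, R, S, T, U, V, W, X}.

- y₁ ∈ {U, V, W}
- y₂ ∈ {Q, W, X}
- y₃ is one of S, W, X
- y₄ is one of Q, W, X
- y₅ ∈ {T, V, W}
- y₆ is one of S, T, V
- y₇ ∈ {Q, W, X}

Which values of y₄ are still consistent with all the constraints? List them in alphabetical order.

Q, W, X

The 7 variables draw from only 7 values {Q, S, T, U, V, W, X}, so each is used; only y₁ can be U, hence y₁ = U.
y₂, y₄, y₇ share exactly the 3 values {Q, W, X}; by pigeonhole those values go to them, so strike Q, W, X from y₃, y₅.
y₃ has just one choice, so y₃ = S. Strike S from y₆.
No further eliminations apply; y₄ can still be any of Q, W, X.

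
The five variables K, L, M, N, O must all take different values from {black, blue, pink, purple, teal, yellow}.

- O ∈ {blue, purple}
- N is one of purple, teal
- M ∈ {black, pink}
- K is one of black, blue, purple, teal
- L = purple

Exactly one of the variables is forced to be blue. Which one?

O

L's domain is down to {purple}, so L = purple. Strike purple from K, N, O.
So blue goes to O.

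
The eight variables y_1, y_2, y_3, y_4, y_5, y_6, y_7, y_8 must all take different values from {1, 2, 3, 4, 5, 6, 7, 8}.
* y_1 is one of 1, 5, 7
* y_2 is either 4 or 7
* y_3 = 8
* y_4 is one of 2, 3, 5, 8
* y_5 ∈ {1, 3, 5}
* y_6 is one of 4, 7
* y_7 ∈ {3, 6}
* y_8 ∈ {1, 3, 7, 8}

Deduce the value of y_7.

6

y_3's domain is down to {8}, so y_3 = 8. Strike 8 from y_4, y_8.
Among the 7 still-open variables, 2 fits only y_4 (and all 7 values in {1, 2, 3, 4, 5, 6, 7} must be used), so y_4 = 2.
The 6 still-open variables draw from only 6 values {1, 3, 4, 5, 6, 7}, so each is used; only y_7 can be 6, hence y_7 = 6.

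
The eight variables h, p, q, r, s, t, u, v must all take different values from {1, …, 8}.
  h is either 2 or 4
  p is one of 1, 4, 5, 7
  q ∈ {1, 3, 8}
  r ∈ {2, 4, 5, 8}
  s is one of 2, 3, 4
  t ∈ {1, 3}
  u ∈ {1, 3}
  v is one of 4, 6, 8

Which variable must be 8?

The 8 variables together cover exactly {1, 2, 3, 4, 5, 6, 7, 8} — 8 values for 8 variables — and 6 appears only in v's list, so v = 6.
The 7 still-open variables draw from only 7 values {1, 2, 3, 4, 5, 7, 8}, so each is used; only p can be 7, hence p = 7.
The 6 still-open variables together cover exactly {1, 2, 3, 4, 5, 8} — 6 values for 6 variables — and 5 appears only in r's list, so r = 5.
The 5 still-open variables draw from only 5 values {1, 2, 3, 4, 8}, so each is used; only q can be 8, hence q = 8.

q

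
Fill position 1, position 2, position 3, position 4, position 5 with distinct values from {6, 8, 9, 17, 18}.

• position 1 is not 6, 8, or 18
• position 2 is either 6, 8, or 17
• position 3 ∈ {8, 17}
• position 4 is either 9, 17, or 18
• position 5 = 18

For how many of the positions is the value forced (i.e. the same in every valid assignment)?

3

position 5's domain is down to {18}, so position 5 = 18. Remove 18 from position 4.
The 4 still-open variables together cover exactly {6, 8, 9, 17} — 4 values for 4 variables — and 6 appears only in position 2's list, so position 2 = 6.
The 3 still-open variables together cover exactly {8, 9, 17} — 3 values for 3 variables — and 8 appears only in position 3's list, so position 3 = 8.
Determined: position 2=6, position 3=8, position 5=18. The other positions each still have more than one consistent value. That makes 3.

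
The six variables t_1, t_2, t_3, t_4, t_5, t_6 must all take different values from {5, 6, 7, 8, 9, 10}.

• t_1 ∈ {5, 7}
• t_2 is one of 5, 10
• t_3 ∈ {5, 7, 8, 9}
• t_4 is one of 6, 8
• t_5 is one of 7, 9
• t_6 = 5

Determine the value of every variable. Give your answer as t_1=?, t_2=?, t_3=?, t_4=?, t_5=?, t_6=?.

t_6's domain is down to {5}, so t_6 = 5. So t_1, t_2, t_3 can't be 5.
t_1's domain is down to {7}, so t_1 = 7. Strike 7 from t_3, t_5.
t_2 has just one choice, so t_2 = 10.
That leaves t_5 = 9. Strike 9 from t_3.
t_3 has just one choice, so t_3 = 8. Eliminate 8 elsewhere: t_4.
t_4 must be 6 (only option left).

t_1=7, t_2=10, t_3=8, t_4=6, t_5=9, t_6=5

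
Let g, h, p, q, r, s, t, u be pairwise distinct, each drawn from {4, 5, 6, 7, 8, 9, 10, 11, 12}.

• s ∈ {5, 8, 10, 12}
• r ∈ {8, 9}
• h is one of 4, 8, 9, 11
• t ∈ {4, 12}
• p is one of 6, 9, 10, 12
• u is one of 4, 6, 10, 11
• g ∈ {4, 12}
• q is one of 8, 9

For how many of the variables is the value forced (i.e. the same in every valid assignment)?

2

The 8 variables draw from only 8 values {4, 5, 6, 8, 9, 10, 11, 12}, so each is used; only s can be 5, hence s = 5.
g and t between them cover only {4, 12} — a naked pair. Remove those values from h, p, u.
q and r between them cover only {8, 9} — a naked pair. Remove those values from h, p.
h must be 11 (only option left). So u can't be 11.
Determined: h=11, s=5. The other variables each still have more than one consistent value. That makes 2.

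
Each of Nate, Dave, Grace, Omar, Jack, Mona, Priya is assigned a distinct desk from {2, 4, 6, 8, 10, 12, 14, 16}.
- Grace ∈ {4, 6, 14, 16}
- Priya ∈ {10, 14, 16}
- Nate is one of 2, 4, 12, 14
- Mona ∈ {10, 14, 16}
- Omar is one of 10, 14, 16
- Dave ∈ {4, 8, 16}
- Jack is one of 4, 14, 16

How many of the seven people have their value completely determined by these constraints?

3

The 3 variables Omar, Mona, Priya are confined to {10, 14, 16}, which locks those values in; drop them from Nate, Dave, Grace, Jack.
Jack has just one choice, so Jack = 4. So Nate, Dave, Grace can't be 4.
Dave's domain is down to {8}, so Dave = 8.
Grace must be 6 (only option left).
Determined: Dave=8, Grace=6, Jack=4. The other people each still have more than one consistent value. That makes 3.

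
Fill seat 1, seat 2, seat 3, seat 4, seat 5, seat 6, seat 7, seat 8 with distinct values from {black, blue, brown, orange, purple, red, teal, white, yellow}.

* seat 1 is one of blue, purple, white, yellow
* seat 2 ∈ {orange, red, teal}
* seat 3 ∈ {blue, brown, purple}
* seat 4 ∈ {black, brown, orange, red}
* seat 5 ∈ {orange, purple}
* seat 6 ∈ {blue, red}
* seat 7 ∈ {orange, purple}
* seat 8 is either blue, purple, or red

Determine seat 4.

seat 5 and seat 7 between them cover only {orange, purple} — a naked pair. Remove those values from seat 1, seat 2, seat 3, seat 4, seat 8.
The 2 variables seat 6 and seat 8 are confined to {blue, red}, which locks those values in; drop them from seat 1, seat 2, seat 3, seat 4.
That leaves seat 2 = teal.
seat 3 has just one choice, so seat 3 = brown. So seat 4 can't be brown.
So seat 4 = black.

black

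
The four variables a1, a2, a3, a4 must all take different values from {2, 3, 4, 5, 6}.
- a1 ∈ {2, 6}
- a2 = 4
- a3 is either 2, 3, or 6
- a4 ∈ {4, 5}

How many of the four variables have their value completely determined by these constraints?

a2's domain is down to {4}, so a2 = 4. So a4 can't be 4.
a4's domain is down to {5}, so a4 = 5.
Determined: a2=4, a4=5. The other variables each still have more than one consistent value. That makes 2.

2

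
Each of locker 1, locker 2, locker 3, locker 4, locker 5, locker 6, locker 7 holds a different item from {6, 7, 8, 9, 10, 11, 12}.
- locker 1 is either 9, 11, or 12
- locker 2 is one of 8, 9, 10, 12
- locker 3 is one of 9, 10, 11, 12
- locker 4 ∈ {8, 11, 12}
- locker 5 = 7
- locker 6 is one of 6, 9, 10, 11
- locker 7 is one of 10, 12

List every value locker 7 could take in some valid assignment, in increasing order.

10, 12

locker 5 must be 7 (only option left).
Among the 6 still-open variables, 6 fits only locker 6 (and all 6 values in {6, 8, 9, 10, 11, 12} must be used), so locker 6 = 6.
No further eliminations apply; locker 7 can still be any of 10, 12.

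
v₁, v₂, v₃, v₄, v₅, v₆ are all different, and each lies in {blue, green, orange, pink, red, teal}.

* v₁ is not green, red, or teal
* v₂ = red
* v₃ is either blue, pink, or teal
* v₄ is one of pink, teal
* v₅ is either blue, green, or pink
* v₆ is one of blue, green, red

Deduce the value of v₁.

orange

v₂ must be red (only option left). Remove red from v₆.
The 5 still-open variables together cover exactly {blue, green, orange, pink, teal} — 5 values for 5 variables — and orange appears only in v₁'s list, so v₁ = orange.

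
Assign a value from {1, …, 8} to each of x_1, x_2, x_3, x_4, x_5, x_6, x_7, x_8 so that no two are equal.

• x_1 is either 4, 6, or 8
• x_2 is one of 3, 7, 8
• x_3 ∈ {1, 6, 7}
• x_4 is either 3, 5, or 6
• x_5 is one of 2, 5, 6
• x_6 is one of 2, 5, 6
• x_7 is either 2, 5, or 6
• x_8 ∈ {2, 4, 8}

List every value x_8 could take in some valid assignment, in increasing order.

4, 8

The 8 variables together cover exactly {1, 2, 3, 4, 5, 6, 7, 8} — 8 values for 8 variables — and 1 appears only in x_3's list, so x_3 = 1.
The 7 still-open variables draw from only 7 values {2, 3, 4, 5, 6, 7, 8}, so each is used; only x_2 can be 7, hence x_2 = 7.
The 6 still-open variables together cover exactly {2, 3, 4, 5, 6, 8} — 6 values for 6 variables — and 3 appears only in x_4's list, so x_4 = 3.
The 3 variables x_5, x_6, x_7 are confined to {2, 5, 6}, which locks those values in; drop them from x_1, x_8.
No further eliminations apply; x_8 can still be any of 4, 8.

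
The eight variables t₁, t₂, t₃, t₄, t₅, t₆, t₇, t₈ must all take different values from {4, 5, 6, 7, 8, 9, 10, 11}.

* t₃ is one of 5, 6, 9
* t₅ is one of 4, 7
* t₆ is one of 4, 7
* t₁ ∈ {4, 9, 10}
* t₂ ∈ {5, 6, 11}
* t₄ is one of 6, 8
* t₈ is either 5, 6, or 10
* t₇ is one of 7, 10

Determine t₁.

The 8 variables draw from only 8 values {4, 5, 6, 7, 8, 9, 10, 11}, so each is used; only t₄ can be 8, hence t₄ = 8.
The 7 still-open variables together cover exactly {4, 5, 6, 7, 9, 10, 11} — 7 values for 7 variables — and 11 appears only in t₂'s list, so t₂ = 11.
t₅ and t₆ between them cover only {4, 7} — a naked pair. Remove those values from t₁, t₇.
That leaves t₇ = 10. Strike 10 from t₁, t₈.
So t₁ = 9.

9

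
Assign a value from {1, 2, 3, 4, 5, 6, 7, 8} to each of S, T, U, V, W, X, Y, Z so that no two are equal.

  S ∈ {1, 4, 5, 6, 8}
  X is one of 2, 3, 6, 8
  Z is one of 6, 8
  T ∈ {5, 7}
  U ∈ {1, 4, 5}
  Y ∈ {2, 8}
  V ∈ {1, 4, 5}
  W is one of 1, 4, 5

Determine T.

7

The 8 variables together cover exactly {1, 2, 3, 4, 5, 6, 7, 8} — 8 values for 8 variables — and 3 appears only in X's list, so X = 3.
The 7 still-open variables draw from only 7 values {1, 2, 4, 5, 6, 7, 8}, so each is used; only Y can be 2, hence Y = 2.
Among the 6 still-open variables, 7 fits only T (and all 6 values in {1, 4, 5, 6, 7, 8} must be used), so T = 7.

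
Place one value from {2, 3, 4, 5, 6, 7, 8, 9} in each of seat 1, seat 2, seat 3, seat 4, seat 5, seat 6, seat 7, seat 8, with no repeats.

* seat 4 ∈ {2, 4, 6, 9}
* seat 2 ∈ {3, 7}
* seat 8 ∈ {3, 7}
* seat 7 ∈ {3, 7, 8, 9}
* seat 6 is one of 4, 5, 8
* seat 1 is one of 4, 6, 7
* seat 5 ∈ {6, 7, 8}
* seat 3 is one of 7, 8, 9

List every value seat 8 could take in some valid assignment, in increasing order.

3, 7

The 8 variables draw from only 8 values {2, 3, 4, 5, 6, 7, 8, 9}, so each is used; only seat 4 can be 2, hence seat 4 = 2.
Among the 7 still-open variables, 5 fits only seat 6 (and all 7 values in {3, 4, 5, 6, 7, 8, 9} must be used), so seat 6 = 5.
The 6 still-open variables draw from only 6 values {3, 4, 6, 7, 8, 9}, so each is used; only seat 1 can be 4, hence seat 1 = 4.
Among the 5 still-open variables, 6 fits only seat 5 (and all 5 values in {3, 6, 7, 8, 9} must be used), so seat 5 = 6.
seat 2 and seat 8 between them cover only {3, 7} — a naked pair. Remove those values from seat 3, seat 7.
No further eliminations apply; seat 8 can still be any of 3, 7.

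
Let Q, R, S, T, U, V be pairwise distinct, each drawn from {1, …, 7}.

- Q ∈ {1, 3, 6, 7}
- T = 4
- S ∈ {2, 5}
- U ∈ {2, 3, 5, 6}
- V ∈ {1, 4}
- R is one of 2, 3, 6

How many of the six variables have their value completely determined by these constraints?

T's domain is down to {4}, so T = 4. Remove 4 from V.
That leaves V = 1. Remove 1 from Q.
Determined: T=4, V=1. The other variables each still have more than one consistent value. That makes 2.

2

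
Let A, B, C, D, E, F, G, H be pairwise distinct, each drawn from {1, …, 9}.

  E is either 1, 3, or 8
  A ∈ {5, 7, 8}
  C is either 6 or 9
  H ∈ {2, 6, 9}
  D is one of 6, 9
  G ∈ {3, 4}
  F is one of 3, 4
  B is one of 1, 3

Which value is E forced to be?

8

C and D share exactly the 2 values {6, 9}; by pigeonhole those values go to them, so strike 6, 9 from H.
That leaves H = 2.
F and G share exactly the 2 values {3, 4}; by pigeonhole those values go to them, so strike 3, 4 from B, E.
B must be 1 (only option left). Eliminate 1 elsewhere: E.
So E = 8.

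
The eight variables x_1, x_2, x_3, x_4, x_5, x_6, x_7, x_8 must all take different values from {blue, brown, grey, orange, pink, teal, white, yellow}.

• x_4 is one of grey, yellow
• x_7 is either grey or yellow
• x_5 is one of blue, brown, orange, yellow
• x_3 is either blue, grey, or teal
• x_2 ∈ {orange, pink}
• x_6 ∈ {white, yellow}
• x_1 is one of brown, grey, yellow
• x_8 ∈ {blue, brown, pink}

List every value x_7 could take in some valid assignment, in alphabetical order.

grey, yellow

Among the 8 variables, teal fits only x_3 (and all 8 values in {blue, brown, grey, orange, pink, teal, white, yellow} must be used), so x_3 = teal.
The 7 still-open variables draw from only 7 values {blue, brown, grey, orange, pink, white, yellow}, so each is used; only x_6 can be white, hence x_6 = white.
x_4 and x_7 share exactly the 2 values {grey, yellow}; by pigeonhole those values go to them, so strike grey, yellow from x_1, x_5.
x_1 has just one choice, so x_1 = brown. Remove brown from x_5, x_8.
No further eliminations apply; x_7 can still be any of grey, yellow.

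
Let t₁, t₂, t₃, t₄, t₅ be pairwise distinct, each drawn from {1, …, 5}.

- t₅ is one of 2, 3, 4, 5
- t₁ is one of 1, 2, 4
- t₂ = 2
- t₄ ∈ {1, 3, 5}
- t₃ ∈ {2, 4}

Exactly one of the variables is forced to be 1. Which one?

t₂'s domain is down to {2}, so t₂ = 2. Eliminate 2 elsewhere: t₁, t₃, t₅.
t₃ has just one choice, so t₃ = 4. Eliminate 4 elsewhere: t₁, t₅.
So 1 goes to t₁.

t₁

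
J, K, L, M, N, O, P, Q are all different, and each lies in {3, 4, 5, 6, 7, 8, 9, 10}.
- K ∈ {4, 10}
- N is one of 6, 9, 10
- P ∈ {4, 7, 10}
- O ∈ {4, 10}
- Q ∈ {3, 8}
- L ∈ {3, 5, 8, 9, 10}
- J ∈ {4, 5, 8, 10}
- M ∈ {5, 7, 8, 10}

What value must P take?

Among the 8 variables, 6 fits only N (and all 8 values in {3, 4, 5, 6, 7, 8, 9, 10} must be used), so N = 6.
The 7 still-open variables together cover exactly {3, 4, 5, 7, 8, 9, 10} — 7 values for 7 variables — and 9 appears only in L's list, so L = 9.
The 6 still-open variables draw from only 6 values {3, 4, 5, 7, 8, 10}, so each is used; only Q can be 3, hence Q = 3.
K and O between them cover only {4, 10} — a naked pair. Remove those values from J, M, P.
So P = 7.

7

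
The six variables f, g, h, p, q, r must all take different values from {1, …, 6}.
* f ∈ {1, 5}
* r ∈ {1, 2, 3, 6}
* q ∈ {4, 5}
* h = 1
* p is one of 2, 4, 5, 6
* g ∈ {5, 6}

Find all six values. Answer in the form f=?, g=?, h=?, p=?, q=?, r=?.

f=5, g=6, h=1, p=2, q=4, r=3

h's domain is down to {1}, so h = 1. So f, r can't be 1.
f has just one choice, so f = 5. So g, p, q can't be 5.
g's domain is down to {6}, so g = 6. Eliminate 6 elsewhere: p, r.
q's domain is down to {4}, so q = 4. So p can't be 4.
p's domain is down to {2}, so p = 2. So r can't be 2.
That leaves r = 3.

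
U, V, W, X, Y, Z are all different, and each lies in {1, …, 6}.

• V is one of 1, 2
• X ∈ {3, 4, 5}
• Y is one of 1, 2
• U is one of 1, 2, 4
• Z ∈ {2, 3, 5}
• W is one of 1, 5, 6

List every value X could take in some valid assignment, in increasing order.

3, 5

The 6 variables draw from only 6 values {1, 2, 3, 4, 5, 6}, so each is used; only W can be 6, hence W = 6.
The 2 variables V and Y are confined to {1, 2}, which locks those values in; drop them from U, Z.
U's domain is down to {4}, so U = 4. Strike 4 from X.
No further eliminations apply; X can still be any of 3, 5.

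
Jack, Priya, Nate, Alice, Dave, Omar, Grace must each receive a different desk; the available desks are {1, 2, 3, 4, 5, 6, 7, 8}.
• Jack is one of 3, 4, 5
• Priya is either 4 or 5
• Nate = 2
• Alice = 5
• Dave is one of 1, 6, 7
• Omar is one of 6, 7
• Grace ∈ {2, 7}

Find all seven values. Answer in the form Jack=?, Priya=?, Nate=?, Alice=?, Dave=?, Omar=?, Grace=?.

Jack=3, Priya=4, Nate=2, Alice=5, Dave=1, Omar=6, Grace=7

Nate's domain is down to {2}, so Nate = 2. So Grace can't be 2.
That leaves Alice = 5. Eliminate 5 elsewhere: Jack, Priya.
Grace has just one choice, so Grace = 7. Strike 7 from Dave, Omar.
Priya's domain is down to {4}, so Priya = 4. Remove 4 from Jack.
Omar's domain is down to {6}, so Omar = 6. So Dave can't be 6.
Jack has just one choice, so Jack = 3.
Dave has just one choice, so Dave = 1.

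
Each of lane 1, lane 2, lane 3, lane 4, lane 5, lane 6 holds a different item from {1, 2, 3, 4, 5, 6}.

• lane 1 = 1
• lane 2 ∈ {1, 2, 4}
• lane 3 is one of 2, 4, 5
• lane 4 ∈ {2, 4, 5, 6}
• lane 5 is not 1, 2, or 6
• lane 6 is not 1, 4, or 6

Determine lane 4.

lane 1 has just one choice, so lane 1 = 1. So lane 2 can't be 1.
The 5 still-open variables together cover exactly {2, 3, 4, 5, 6} — 5 values for 5 variables — and 6 appears only in lane 4's list, so lane 4 = 6.

6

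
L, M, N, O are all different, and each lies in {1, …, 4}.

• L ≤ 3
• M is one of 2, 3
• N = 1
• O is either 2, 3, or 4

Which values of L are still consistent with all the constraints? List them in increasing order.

2, 3

N has just one choice, so N = 1. Eliminate 1 elsewhere: L.
The 3 still-open variables draw from only 3 values {2, 3, 4}, so each is used; only O can be 4, hence O = 4.
No further eliminations apply; L can still be any of 2, 3.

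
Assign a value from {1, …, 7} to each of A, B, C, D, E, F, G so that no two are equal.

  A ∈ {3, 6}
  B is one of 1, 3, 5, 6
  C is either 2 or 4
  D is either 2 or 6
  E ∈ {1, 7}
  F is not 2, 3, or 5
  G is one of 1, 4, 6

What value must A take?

Among the 7 variables, 5 fits only B (and all 7 values in {1, 2, 3, 4, 5, 6, 7} must be used), so B = 5.
Among the 6 still-open variables, 3 fits only A (and all 6 values in {1, 2, 3, 4, 6, 7} must be used), so A = 3.

3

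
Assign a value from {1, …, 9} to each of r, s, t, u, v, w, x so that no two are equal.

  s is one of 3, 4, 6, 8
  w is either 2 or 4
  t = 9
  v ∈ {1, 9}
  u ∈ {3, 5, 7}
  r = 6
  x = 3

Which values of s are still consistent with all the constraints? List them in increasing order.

4, 8

r must be 6 (only option left). Remove 6 from s.
That leaves t = 9. Remove 9 from v.
v has just one choice, so v = 1.
That leaves x = 3. Strike 3 from s, u.
No further eliminations apply; s can still be any of 4, 8.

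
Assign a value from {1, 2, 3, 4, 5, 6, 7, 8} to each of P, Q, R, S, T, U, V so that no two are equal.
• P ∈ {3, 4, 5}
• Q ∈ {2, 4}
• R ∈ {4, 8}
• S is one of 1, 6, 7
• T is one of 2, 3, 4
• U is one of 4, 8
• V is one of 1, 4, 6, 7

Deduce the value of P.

R and U between them cover only {4, 8} — a naked pair. Remove those values from P, Q, T, V.
That leaves Q = 2. Remove 2 from T.
T must be 3 (only option left). Strike 3 from P.
So P = 5.

5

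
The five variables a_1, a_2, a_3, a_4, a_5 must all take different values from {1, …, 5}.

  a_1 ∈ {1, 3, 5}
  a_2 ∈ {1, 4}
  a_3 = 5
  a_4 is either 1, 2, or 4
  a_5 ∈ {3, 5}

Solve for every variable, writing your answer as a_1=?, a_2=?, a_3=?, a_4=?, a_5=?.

a_1=1, a_2=4, a_3=5, a_4=2, a_5=3

a_3's domain is down to {5}, so a_3 = 5. Remove 5 from a_1, a_5.
That leaves a_5 = 3. Remove 3 from a_1.
a_1 has just one choice, so a_1 = 1. Eliminate 1 elsewhere: a_2, a_4.
a_2 has just one choice, so a_2 = 4. So a_4 can't be 4.
a_4 must be 2 (only option left).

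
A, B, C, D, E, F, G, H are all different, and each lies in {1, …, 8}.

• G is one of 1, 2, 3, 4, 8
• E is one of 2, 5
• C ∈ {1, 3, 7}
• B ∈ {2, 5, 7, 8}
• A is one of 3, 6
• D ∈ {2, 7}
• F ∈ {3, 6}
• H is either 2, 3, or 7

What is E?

5

Among the 8 variables, 4 fits only G (and all 8 values in {1, 2, 3, 4, 5, 6, 7, 8} must be used), so G = 4.
Among the 7 still-open variables, 1 fits only C (and all 7 values in {1, 2, 3, 5, 6, 7, 8} must be used), so C = 1.
The 6 still-open variables draw from only 6 values {2, 3, 5, 6, 7, 8}, so each is used; only B can be 8, hence B = 8.
The 5 still-open variables draw from only 5 values {2, 3, 5, 6, 7}, so each is used; only E can be 5, hence E = 5.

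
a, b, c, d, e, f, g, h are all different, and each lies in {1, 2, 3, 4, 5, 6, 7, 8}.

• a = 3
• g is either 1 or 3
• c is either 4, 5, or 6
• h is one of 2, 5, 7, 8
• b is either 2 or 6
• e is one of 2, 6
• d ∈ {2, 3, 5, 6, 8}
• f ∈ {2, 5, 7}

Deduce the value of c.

a's domain is down to {3}, so a = 3. Remove 3 from d, g.
That leaves g = 1.
The 6 still-open variables draw from only 6 values {2, 4, 5, 6, 7, 8}, so each is used; only c can be 4, hence c = 4.

4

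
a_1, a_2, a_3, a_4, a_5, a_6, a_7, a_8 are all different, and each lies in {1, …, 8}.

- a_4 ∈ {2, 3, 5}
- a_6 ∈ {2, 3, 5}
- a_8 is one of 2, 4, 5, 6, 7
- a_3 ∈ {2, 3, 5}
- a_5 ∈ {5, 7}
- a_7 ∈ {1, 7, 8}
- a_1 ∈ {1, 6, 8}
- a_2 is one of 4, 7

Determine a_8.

6

a_3, a_4, a_6 share exactly the 3 values {2, 3, 5}; by pigeonhole those values go to them, so strike 2, 3, 5 from a_5, a_8.
a_5 has just one choice, so a_5 = 7. Remove 7 from a_2, a_7, a_8.
a_2 has just one choice, so a_2 = 4. Eliminate 4 elsewhere: a_8.
So a_8 = 6.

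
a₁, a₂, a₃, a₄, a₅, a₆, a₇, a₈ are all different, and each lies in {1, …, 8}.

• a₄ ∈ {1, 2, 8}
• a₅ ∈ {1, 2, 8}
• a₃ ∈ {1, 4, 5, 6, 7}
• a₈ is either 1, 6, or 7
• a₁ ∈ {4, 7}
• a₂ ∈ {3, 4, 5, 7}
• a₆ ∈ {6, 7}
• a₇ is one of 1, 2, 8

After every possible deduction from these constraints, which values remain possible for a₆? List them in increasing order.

6, 7

The 8 variables together cover exactly {1, 2, 3, 4, 5, 6, 7, 8} — 8 values for 8 variables — and 3 appears only in a₂'s list, so a₂ = 3.
Among the 7 still-open variables, 5 fits only a₃ (and all 7 values in {1, 2, 4, 5, 6, 7, 8} must be used), so a₃ = 5.
The 6 still-open variables together cover exactly {1, 2, 4, 6, 7, 8} — 6 values for 6 variables — and 4 appears only in a₁'s list, so a₁ = 4.
a₄, a₅, a₇ share exactly the 3 values {1, 2, 8}; by pigeonhole those values go to them, so strike 1, 2, 8 from a₈.
No further eliminations apply; a₆ can still be any of 6, 7.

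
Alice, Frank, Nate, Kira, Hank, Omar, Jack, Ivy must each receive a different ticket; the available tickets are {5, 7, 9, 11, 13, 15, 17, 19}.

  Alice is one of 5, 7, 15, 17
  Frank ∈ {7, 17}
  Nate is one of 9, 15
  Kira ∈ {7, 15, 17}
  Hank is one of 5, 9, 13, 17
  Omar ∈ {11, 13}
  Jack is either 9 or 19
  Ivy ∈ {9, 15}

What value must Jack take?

19

The 8 variables together cover exactly {5, 7, 9, 11, 13, 15, 17, 19} — 8 values for 8 variables — and 11 appears only in Omar's list, so Omar = 11.
The 7 still-open variables together cover exactly {5, 7, 9, 13, 15, 17, 19} — 7 values for 7 variables — and 13 appears only in Hank's list, so Hank = 13.
The 6 still-open variables draw from only 6 values {5, 7, 9, 15, 17, 19}, so each is used; only Alice can be 5, hence Alice = 5.
The 5 still-open variables draw from only 5 values {7, 9, 15, 17, 19}, so each is used; only Jack can be 19, hence Jack = 19.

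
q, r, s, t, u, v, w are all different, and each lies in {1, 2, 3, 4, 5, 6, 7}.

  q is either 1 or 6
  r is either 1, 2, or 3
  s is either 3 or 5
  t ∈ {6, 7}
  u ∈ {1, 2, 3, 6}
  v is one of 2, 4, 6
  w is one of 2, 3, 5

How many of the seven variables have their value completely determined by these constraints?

2

The 7 variables together cover exactly {1, 2, 3, 4, 5, 6, 7} — 7 values for 7 variables — and 4 appears only in v's list, so v = 4.
The 6 still-open variables together cover exactly {1, 2, 3, 5, 6, 7} — 6 values for 6 variables — and 7 appears only in t's list, so t = 7.
Determined: t=7, v=4. The other variables each still have more than one consistent value. That makes 2.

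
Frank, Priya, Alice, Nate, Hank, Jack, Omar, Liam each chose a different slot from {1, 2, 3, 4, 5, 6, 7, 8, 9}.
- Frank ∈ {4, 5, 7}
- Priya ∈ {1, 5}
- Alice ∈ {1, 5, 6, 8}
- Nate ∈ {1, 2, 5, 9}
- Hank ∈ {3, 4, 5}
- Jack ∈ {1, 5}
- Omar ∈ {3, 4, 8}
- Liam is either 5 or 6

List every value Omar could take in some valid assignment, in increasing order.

3, 4

The 2 variables Priya and Jack are confined to {1, 5}, which locks those values in; drop them from Frank, Alice, Nate, Hank, Liam.
Liam's domain is down to {6}, so Liam = 6. Eliminate 6 elsewhere: Alice.
Alice's domain is down to {8}, so Alice = 8. Eliminate 8 elsewhere: Omar.
Hank and Omar share exactly the 2 values {3, 4}; by pigeonhole those values go to them, so strike 3, 4 from Frank.
Frank's domain is down to {7}, so Frank = 7.
No further eliminations apply; Omar can still be any of 3, 4.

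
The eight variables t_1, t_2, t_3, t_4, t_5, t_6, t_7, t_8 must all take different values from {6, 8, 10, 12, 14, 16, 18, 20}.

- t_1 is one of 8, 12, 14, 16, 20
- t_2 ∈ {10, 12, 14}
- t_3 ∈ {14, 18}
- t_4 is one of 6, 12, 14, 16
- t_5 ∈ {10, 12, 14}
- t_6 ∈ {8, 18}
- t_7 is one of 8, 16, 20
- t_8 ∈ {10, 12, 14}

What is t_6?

Among the 8 variables, 6 fits only t_4 (and all 8 values in {6, 8, 10, 12, 14, 16, 18, 20} must be used), so t_4 = 6.
t_2, t_5, t_8 between them cover only {10, 12, 14} — a naked triple. Remove those values from t_1, t_3.
That leaves t_3 = 18. So t_6 can't be 18.
So t_6 = 8.

8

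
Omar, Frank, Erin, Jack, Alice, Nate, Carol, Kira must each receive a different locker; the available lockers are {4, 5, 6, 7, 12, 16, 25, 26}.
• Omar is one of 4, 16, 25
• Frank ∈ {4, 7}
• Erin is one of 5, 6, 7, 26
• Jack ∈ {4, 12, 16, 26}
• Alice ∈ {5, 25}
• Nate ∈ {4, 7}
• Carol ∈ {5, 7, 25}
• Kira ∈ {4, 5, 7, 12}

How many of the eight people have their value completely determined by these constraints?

4

The 8 variables together cover exactly {4, 5, 6, 7, 12, 16, 25, 26} — 8 values for 8 variables — and 6 appears only in Erin's list, so Erin = 6.
The 7 still-open variables draw from only 7 values {4, 5, 7, 12, 16, 25, 26}, so each is used; only Jack can be 26, hence Jack = 26.
The 6 still-open variables draw from only 6 values {4, 5, 7, 12, 16, 25}, so each is used; only Kira can be 12, hence Kira = 12.
The 5 still-open variables draw from only 5 values {4, 5, 7, 16, 25}, so each is used; only Omar can be 16, hence Omar = 16.
Frank and Nate share exactly the 2 values {4, 7}; by pigeonhole those values go to them, so strike 4, 7 from Carol.
Determined: Omar=16, Erin=6, Jack=26, Kira=12. The other people each still have more than one consistent value. That makes 4.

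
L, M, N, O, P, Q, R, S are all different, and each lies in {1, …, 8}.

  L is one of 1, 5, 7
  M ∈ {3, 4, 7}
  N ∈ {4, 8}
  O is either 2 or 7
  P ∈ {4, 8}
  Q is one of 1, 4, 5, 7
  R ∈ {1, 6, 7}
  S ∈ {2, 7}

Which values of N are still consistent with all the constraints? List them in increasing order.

4, 8

The 8 variables together cover exactly {1, 2, 3, 4, 5, 6, 7, 8} — 8 values for 8 variables — and 3 appears only in M's list, so M = 3.
The 7 still-open variables together cover exactly {1, 2, 4, 5, 6, 7, 8} — 7 values for 7 variables — and 6 appears only in R's list, so R = 6.
N and P share exactly the 2 values {4, 8}; by pigeonhole those values go to them, so strike 4, 8 from Q.
O and S share exactly the 2 values {2, 7}; by pigeonhole those values go to them, so strike 2, 7 from L, Q.
No further eliminations apply; N can still be any of 4, 8.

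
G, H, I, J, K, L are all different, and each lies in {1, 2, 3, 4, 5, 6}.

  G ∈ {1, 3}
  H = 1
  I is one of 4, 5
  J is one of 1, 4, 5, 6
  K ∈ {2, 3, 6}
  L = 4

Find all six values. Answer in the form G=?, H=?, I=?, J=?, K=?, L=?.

H has just one choice, so H = 1. Strike 1 from G, J.
L's domain is down to {4}, so L = 4. So I, J can't be 4.
G has just one choice, so G = 3. Eliminate 3 elsewhere: K.
I must be 5 (only option left). So J can't be 5.
J must be 6 (only option left). Remove 6 from K.
That leaves K = 2.

G=3, H=1, I=5, J=6, K=2, L=4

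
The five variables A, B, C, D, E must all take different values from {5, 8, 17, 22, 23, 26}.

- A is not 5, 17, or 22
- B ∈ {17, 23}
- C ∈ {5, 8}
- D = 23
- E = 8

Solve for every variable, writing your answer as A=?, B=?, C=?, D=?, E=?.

A=26, B=17, C=5, D=23, E=8

D must be 23 (only option left). So A, B can't be 23.
That leaves E = 8. Eliminate 8 elsewhere: A, C.
That leaves A = 26.
B must be 17 (only option left).
That leaves C = 5.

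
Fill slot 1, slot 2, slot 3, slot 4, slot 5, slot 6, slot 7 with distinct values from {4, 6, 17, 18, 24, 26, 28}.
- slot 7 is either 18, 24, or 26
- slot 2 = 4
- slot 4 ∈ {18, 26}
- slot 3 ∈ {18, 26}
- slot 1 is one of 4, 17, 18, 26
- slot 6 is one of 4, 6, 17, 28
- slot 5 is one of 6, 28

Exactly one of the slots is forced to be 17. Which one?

slot 2 must be 4 (only option left). Strike 4 from slot 1, slot 6.
The 6 still-open variables draw from only 6 values {6, 17, 18, 24, 26, 28}, so each is used; only slot 7 can be 24, hence slot 7 = 24.
slot 3 and slot 4 between them cover only {18, 26} — a naked pair. Remove those values from slot 1.
So 17 goes to slot 1.

slot 1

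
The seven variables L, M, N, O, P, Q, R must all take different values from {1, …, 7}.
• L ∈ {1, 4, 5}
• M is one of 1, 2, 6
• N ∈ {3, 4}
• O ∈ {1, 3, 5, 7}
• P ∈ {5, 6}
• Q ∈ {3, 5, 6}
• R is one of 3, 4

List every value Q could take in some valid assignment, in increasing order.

The 7 variables draw from only 7 values {1, 2, 3, 4, 5, 6, 7}, so each is used; only M can be 2, hence M = 2.
Among the 6 still-open variables, 7 fits only O (and all 6 values in {1, 3, 4, 5, 6, 7} must be used), so O = 7.
The 5 still-open variables together cover exactly {1, 3, 4, 5, 6} — 5 values for 5 variables — and 1 appears only in L's list, so L = 1.
N and R between them cover only {3, 4} — a naked pair. Remove those values from Q.
No further eliminations apply; Q can still be any of 5, 6.

5, 6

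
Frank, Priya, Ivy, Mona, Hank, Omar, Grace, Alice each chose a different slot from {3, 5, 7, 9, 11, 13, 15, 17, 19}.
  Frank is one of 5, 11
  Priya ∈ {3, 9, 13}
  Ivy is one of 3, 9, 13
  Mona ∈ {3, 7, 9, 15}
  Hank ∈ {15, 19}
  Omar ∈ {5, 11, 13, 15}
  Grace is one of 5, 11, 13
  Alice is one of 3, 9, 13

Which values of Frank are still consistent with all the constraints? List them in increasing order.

5, 11

Among the 8 variables, 7 fits only Mona (and all 8 values in {3, 5, 7, 9, 11, 13, 15, 19} must be used), so Mona = 7.
Among the 7 still-open variables, 19 fits only Hank (and all 7 values in {3, 5, 9, 11, 13, 15, 19} must be used), so Hank = 19.
Among the 6 still-open variables, 15 fits only Omar (and all 6 values in {3, 5, 9, 11, 13, 15} must be used), so Omar = 15.
The 3 variables Priya, Ivy, Alice are confined to {3, 9, 13}, which locks those values in; drop them from Grace.
No further eliminations apply; Frank can still be any of 5, 11.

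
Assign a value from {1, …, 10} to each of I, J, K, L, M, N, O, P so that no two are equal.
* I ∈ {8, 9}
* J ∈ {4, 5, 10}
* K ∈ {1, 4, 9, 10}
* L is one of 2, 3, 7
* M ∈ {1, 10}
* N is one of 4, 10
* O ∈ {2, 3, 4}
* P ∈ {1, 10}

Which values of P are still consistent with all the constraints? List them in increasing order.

1, 10

M and P between them cover only {1, 10} — a naked pair. Remove those values from J, K, N.
That leaves N = 4. Remove 4 from J, K, O.
J has just one choice, so J = 5.
That leaves K = 9. So I can't be 9.
I has just one choice, so I = 8.
No further eliminations apply; P can still be any of 1, 10.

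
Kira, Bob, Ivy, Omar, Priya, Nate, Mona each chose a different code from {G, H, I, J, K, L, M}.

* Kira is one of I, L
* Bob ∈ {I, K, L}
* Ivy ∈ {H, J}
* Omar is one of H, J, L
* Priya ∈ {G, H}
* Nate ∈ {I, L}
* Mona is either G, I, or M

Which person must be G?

Priya

The 7 variables draw from only 7 values {G, H, I, J, K, L, M}, so each is used; only Bob can be K, hence Bob = K.
The 6 still-open variables together cover exactly {G, H, I, J, L, M} — 6 values for 6 variables — and M appears only in Mona's list, so Mona = M.
Among the 5 still-open variables, G fits only Priya (and all 5 values in {G, H, I, J, L} must be used), so Priya = G.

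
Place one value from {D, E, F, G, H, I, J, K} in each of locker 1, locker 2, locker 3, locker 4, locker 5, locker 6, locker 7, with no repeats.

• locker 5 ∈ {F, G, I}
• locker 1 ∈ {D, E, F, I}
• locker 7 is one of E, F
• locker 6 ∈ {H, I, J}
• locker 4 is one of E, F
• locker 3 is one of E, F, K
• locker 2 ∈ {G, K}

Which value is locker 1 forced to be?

The 2 variables locker 4 and locker 7 are confined to {E, F}, which locks those values in; drop them from locker 1, locker 3, locker 5.
locker 3's domain is down to {K}, so locker 3 = K. Strike K from locker 2.
That leaves locker 2 = G. Eliminate G elsewhere: locker 5.
locker 5 has just one choice, so locker 5 = I. Eliminate I elsewhere: locker 1, locker 6.
So locker 1 = D.

D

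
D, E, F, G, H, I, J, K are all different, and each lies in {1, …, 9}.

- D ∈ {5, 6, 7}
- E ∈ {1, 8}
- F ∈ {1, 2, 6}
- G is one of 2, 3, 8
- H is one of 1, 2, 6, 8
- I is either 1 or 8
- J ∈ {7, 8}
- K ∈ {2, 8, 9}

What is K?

Among the 8 variables, 3 fits only G (and all 8 values in {1, 2, 3, 5, 6, 7, 8, 9} must be used), so G = 3.
The 7 still-open variables draw from only 7 values {1, 2, 5, 6, 7, 8, 9}, so each is used; only D can be 5, hence D = 5.
Among the 6 still-open variables, 7 fits only J (and all 6 values in {1, 2, 6, 7, 8, 9} must be used), so J = 7.
The 5 still-open variables draw from only 5 values {1, 2, 6, 8, 9}, so each is used; only K can be 9, hence K = 9.

9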